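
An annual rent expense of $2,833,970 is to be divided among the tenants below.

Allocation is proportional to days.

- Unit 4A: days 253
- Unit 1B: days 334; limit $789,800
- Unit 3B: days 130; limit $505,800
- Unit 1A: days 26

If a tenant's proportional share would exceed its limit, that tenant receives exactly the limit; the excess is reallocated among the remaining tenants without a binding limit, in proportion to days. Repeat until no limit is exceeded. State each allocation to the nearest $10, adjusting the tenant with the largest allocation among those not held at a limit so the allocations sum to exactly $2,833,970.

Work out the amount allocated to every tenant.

Days total: 743.
Proportional shares (ignoring caps): Unit 4A 964,999.21; Unit 1B 1,273,951.52; Unit 3B 495,849.39; Unit 1A 99,169.88.
Cap binds for Unit 1B ($789,800); remaining pool $2,044,170 reallocated over remaining days 409.
Cap binds for Unit 3B ($505,800); remaining pool $1,538,370 reallocated over remaining days 279.
Redistributed shares: Unit 4A 1,395,009.35 → $1,395,010; Unit 1A 143,360.65 → $143,360.

Unit 4A: $1,395,010 | Unit 1B: $789,800 | Unit 3B: $505,800 | Unit 1A: $143,360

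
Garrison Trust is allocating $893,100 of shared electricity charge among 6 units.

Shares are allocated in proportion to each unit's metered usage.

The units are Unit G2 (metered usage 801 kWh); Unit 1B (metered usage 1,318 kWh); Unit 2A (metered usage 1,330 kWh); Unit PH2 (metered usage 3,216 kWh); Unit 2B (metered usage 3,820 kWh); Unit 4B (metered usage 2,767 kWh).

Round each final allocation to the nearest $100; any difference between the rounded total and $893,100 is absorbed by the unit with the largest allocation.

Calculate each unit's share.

Unit G2: $54,000; Unit 1B: $88,800; Unit 2A: $89,600; Unit PH2: $216,700; Unit 2B: $257,500; Unit 4B: $186,500

Combined metered usage = 13,252.
Raw shares: Unit G2 801/13,252 × $893,100 = 53,982.27; Unit 1B 1,318/13,252 × $893,100 = 88,824.77; Unit 2A 1,330/13,252 × $893,100 = 89,633.49; Unit PH2 3,216/13,252 × $893,100 = 216,737.82; Unit 2B 3,820/13,252 × $893,100 = 257,443.56; Unit 4B 2,767/13,252 × $893,100 = 186,478.09.
Rounded to nearest $100: Unit G2 $54,000; Unit 1B $88,800; Unit 2A $89,600; Unit PH2 $216,700; Unit 2B $257,400; Unit 4B $186,500. Sum = $893,000.
Difference $893,100 − $893,000 = +$100 applied to largest allocation (Unit 2B): Unit 2B becomes $257,500.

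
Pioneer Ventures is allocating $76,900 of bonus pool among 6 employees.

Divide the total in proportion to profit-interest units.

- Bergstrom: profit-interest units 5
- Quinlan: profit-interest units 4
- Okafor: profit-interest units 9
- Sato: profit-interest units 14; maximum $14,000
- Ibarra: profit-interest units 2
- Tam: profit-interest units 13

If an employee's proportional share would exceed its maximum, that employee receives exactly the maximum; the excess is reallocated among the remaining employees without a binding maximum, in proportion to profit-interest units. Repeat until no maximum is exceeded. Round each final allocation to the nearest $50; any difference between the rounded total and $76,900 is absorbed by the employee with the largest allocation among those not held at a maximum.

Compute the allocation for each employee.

Sum of profit-interest units: 47.
Unconstrained shares: Bergstrom 8,180.85; Quinlan 6,544.68; Okafor 14,725.53; Sato 22,906.38; Ibarra 3,272.34; Tam 21,270.21.
Capped: Sato ($14,000); remaining pool $62,900 reallocated over remaining profit-interest units 33.
Remaining shares: Bergstrom 9,530.30 → $9,550; Quinlan 7,624.24 → $7,600; Okafor 17,154.55 → $17,150; Ibarra 3,812.12 → $3,800; Tam 24,778.79 → $24,800.

Bergstrom: $9,550 · Quinlan: $7,600 · Okafor: $17,150 · Sato: $14,000 · Ibarra: $3,800 · Tam: $24,800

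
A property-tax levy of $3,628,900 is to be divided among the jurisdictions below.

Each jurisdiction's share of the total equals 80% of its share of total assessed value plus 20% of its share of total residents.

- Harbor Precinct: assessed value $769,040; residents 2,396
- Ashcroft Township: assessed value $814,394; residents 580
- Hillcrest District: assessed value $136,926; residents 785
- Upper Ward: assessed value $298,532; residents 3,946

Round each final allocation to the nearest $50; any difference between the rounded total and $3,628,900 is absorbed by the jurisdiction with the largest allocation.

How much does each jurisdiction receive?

Harbor Precinct: $1,331,500 | Ashcroft Township: $1,225,700 | Hillcrest District: $270,800 | Upper Ward: $800,900

Totals — assessed value 2,018,892, residents 7,707.
Blended shares (80% assessed value + 20% residents): Harbor Precinct 0.3669; Ashcroft Township 0.3378; Hillcrest District 0.0746; Upper Ward 0.2207.
Pro-rata amounts: Harbor Precinct 1,331,496.72; Ashcroft Township 1,225,699.22; Hillcrest District 270,821.07; Upper Ward 800,882.98.
Rounded to nearest $50: Harbor Precinct $1,331,500; Ashcroft Township $1,225,700; Hillcrest District $270,800; Upper Ward $800,900. Sum = $3,628,900.
Rounded total matches; no reconciliation needed.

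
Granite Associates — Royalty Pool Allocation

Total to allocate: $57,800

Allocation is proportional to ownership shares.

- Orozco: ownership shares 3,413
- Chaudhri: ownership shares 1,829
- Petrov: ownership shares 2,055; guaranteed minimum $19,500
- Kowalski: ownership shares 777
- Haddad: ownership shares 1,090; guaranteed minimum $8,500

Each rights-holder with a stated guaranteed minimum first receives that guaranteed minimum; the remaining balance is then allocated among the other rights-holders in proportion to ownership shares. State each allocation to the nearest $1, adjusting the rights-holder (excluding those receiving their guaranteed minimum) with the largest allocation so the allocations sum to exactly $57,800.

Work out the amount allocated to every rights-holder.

Orozco: $16,898 · Chaudhri: $9,055 · Petrov: $19,500 · Kowalski: $3,847 · Haddad: $8,500

Minimums first: Petrov $19,500; Haddad $8,500. Balance $29,800.
Balance split over remaining ownership shares 6,019: Orozco 16,897.72 → $16,898; Chaudhri 9,055.36 → $9,055; Kowalski 3,846.92 → $3,847.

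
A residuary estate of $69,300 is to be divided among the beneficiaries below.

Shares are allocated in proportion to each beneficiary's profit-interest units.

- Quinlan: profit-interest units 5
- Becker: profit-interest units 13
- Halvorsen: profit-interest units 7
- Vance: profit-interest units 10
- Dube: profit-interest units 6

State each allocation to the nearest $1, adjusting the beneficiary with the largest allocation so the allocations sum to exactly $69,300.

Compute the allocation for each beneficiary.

Quinlan: $8,451 | Becker: $21,974 | Halvorsen: $11,832 | Vance: $16,902 | Dube: $10,141

Profit-interest units total: 41.
Pro-rata amounts: Quinlan 5/41 × $69,300 = 8,451.22; Becker 13/41 × $69,300 = 21,973.17; Halvorsen 7/41 × $69,300 = 11,831.71; Vance 10/41 × $69,300 = 16,902.44; Dube 6/41 × $69,300 = 10,141.46.
At nearest $1: Quinlan $8,451; Becker $21,973; Halvorsen $11,832; Vance $16,902; Dube $10,141. Sum = $69,299.
Difference $69,300 − $69,299 = +$1 applied to largest allocation (Becker): Becker becomes $21,974.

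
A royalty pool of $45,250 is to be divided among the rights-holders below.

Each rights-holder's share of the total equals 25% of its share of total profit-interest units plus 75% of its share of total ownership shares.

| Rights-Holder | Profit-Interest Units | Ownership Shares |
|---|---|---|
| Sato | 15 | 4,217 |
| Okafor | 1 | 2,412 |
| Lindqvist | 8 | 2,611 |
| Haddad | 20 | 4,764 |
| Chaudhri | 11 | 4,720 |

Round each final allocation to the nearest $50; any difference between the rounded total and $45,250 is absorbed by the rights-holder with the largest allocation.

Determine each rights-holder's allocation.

Sato: $10,750 | Okafor: $4,600 | Lindqvist: $6,400 | Haddad: $12,700 | Chaudhri: $10,800

Profit-interest units total 55; ownership shares total 18,724.
Composite weights (25% profit-interest units + 75% ownership shares): Sato 0.2371; Okafor 0.1012; Lindqvist 0.1409; Haddad 0.2817; Chaudhri 0.2391.
Unrounded shares: Sato 10,728.60; Okafor 4,577.46; Lindqvist 6,377.93; Haddad 12,748.45; Chaudhri 10,817.56.
After rounding ($50): Sato $10,750; Okafor $4,600; Lindqvist $6,400; Haddad $12,750; Chaudhri $10,800. Sum = $45,300.
Difference $45,250 − $45,300 = −$50 applied to largest allocation (Haddad): Haddad becomes $12,700.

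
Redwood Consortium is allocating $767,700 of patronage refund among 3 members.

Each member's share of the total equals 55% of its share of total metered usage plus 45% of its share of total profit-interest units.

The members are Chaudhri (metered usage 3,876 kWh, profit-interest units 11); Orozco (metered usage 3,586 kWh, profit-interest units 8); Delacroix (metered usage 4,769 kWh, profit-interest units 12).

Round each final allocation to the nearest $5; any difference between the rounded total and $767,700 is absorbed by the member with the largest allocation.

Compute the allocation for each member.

Chaudhri: $256,390 · Orozco: $212,945 · Delacroix: $298,365

Totals — metered usage 12,231, profit-interest units 31.
Blended shares (55% metered usage + 45% profit-interest units): Chaudhri 0.3340; Orozco 0.2774; Delacroix 0.3886.
Proportional shares: Chaudhri 256,390.49; Orozco 212,947.10; Delacroix 298,362.41.
After rounding ($5): Chaudhri $256,390; Orozco $212,945; Delacroix $298,360. Sum = $767,695.
Difference $767,700 − $767,695 = +$5 applied to largest allocation (Delacroix): Delacroix becomes $298,365.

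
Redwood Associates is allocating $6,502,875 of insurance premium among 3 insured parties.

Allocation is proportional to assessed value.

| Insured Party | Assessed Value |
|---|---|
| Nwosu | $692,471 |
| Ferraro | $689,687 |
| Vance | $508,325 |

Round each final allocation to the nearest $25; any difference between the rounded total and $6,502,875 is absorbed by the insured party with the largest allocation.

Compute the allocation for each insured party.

Nwosu: $2,381,975; Ferraro: $2,372,375; Vance: $1,748,525

Combined assessed value = 1,890,483.
Unrounded shares: Nwosu 692,471/1,890,483 × $6,502,875 = 2,381,958.66; Ferraro 689,687/1,890,483 × $6,502,875 = 2,372,382.27; Vance 508,325/1,890,483 × $6,502,875 = 1,748,534.07.
At nearest $25: Nwosu $2,381,950; Ferraro $2,372,375; Vance $1,748,525. Sum = $6,502,850.
Difference $6,502,875 − $6,502,850 = +$25 applied to largest allocation (Nwosu): Nwosu becomes $2,381,975.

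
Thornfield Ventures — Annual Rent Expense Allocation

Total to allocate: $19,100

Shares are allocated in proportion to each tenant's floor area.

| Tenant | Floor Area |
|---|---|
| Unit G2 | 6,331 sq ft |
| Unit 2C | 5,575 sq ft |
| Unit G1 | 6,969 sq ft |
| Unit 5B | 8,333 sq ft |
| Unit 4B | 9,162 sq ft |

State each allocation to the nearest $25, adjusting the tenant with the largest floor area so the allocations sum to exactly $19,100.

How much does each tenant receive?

Combined floor area = 36,370.
Unrounded shares: Unit G2 6,331/36,370 × $19,100 = 3,324.78; Unit 2C 5,575/36,370 × $19,100 = 2,927.76; Unit G1 6,969/36,370 × $19,100 = 3,659.83; Unit 5B 8,333/36,370 × $19,100 = 4,376.14; Unit 4B 9,162/36,370 × $19,100 = 4,811.50.
After rounding ($25): Unit G2 $3,325; Unit 2C $2,925; Unit G1 $3,650; Unit 5B $4,375; Unit 4B $4,800. Sum = $19,075.
Difference $19,100 − $19,075 = +$25 applied to largest floor area (Unit 4B): Unit 4B becomes $4,825.

Unit G2: $3,325 · Unit 2C: $2,925 · Unit G1: $3,650 · Unit 5B: $4,375 · Unit 4B: $4,825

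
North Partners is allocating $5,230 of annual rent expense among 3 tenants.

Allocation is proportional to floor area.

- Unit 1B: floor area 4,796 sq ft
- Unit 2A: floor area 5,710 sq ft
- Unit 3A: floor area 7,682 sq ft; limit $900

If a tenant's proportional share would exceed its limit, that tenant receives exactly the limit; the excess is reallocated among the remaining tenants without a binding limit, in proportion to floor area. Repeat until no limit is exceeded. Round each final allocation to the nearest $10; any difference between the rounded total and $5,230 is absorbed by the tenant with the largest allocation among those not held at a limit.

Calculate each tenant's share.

Total floor area = 18,188.
Proportional shares (ignoring caps): Unit 1B 1,379.10; Unit 2A 1,641.92; Unit 3A 2,208.98.
Cap binds for Unit 3A ($900); remaining pool $4,330 reallocated over remaining floor area 10,506.
Redistributed shares: Unit 1B 1,976.65 → $1,980; Unit 2A 2,353.35 → $2,350.

Unit 1B: $1,980; Unit 2A: $2,350; Unit 3A: $900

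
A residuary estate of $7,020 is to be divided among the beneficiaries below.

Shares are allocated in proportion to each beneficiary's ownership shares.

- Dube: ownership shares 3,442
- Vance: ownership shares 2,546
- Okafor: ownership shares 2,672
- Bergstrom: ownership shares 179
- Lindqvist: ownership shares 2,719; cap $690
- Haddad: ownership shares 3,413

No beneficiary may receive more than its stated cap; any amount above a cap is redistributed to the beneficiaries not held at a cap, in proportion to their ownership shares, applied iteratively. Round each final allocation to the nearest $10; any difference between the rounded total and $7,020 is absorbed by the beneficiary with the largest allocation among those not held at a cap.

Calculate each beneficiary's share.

Dube: $1,780 · Vance: $1,320 · Okafor: $1,380 · Bergstrom: $90 · Lindqvist: $690 · Haddad: $1,760

Ownership shares total: 14,971.
Proportional shares (ignoring caps): Dube 1,613.98; Vance 1,193.84; Okafor 1,252.92; Bergstrom 83.93; Lindqvist 1,274.96; Haddad 1,600.38.
Cap binds for Lindqvist ($690); balance $6,330 reallocated over remaining ownership shares 12,252.
Redistributed shares: Dube 1,778.31 → $1,780; Vance 1,315.39 → $1,320; Okafor 1,380.49 → $1,380; Bergstrom 92.48 → $90; Haddad 1,763.33 → $1,760.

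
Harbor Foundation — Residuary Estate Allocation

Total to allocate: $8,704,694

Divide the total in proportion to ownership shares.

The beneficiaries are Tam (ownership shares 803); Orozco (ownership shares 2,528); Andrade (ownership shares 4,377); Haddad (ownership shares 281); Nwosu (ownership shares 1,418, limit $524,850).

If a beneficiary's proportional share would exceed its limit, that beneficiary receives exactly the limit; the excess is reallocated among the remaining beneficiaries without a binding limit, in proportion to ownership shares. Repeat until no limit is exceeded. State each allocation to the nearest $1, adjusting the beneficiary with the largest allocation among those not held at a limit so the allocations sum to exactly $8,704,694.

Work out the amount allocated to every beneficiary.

Tam: $822,182 | Orozco: $2,588,390 | Andrade: $4,481,559 | Haddad: $287,713 | Nwosu: $524,850

Combined ownership shares = 9,407.
Pro-rata shares before constraints: Tam 743,049.78; Orozco 2,339,265.06; Andrade 4,050,222.77; Haddad 260,021.16; Nwosu 1,312,135.23.
Held at cap: Nwosu ($524,850); balance $8,179,844 reallocated over remaining ownership shares 7,989.
Shares after redistribution: Tam 822,182.34 → $822,182; Orozco 2,588,389.74 → $2,588,390; Andrade 4,481,559.29 → $4,481,559; Haddad 287,712.63 → $287,713.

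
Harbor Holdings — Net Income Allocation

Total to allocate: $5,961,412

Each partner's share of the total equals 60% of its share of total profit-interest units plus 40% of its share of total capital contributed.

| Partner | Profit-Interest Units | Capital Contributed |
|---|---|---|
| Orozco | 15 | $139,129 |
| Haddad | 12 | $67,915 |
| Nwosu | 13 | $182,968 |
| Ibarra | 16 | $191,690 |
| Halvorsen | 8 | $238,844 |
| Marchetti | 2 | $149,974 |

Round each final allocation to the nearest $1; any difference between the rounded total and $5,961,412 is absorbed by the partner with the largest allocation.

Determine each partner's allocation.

Totals — profit-interest units 66, capital contributed 970,520.
Composite weights (60% profit-interest units + 40% capital contributed): Orozco 0.1937; Haddad 0.1371; Nwosu 0.1936; Ibarra 0.2245; Halvorsen 0.1712; Marchetti 0.0800.
Raw shares: Orozco 1,154,759.36; Haddad 817,202.81; Nwosu 1,154,082.35; Ibarra 1,338,096.24; Halvorsen 1,020,396.25; Marchetti 476,874.99.
Rounded to nearest $1: Orozco $1,154,759; Haddad $817,203; Nwosu $1,154,082; Ibarra $1,338,096; Halvorsen $1,020,396; Marchetti $476,875. Sum = $5,961,411.
Difference $5,961,412 − $5,961,411 = +$1 applied to largest allocation (Ibarra): Ibarra becomes $1,338,097.

Orozco: $1,154,759 | Haddad: $817,203 | Nwosu: $1,154,082 | Ibarra: $1,338,097 | Halvorsen: $1,020,396 | Marchetti: $476,875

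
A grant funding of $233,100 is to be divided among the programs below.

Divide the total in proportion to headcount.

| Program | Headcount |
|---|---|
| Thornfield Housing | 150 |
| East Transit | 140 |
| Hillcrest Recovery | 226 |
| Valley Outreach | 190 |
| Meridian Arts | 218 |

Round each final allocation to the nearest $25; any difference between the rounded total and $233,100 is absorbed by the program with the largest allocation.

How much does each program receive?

Thornfield Housing: $37,850 · East Transit: $35,325 · Hillcrest Recovery: $57,000 · Valley Outreach: $47,925 · Meridian Arts: $55,000

Total headcount = 924.
Pro-rata amounts: Thornfield Housing 150/924 × $233,100 = 37,840.91; East Transit 140/924 × $233,100 = 35,318.18; Hillcrest Recovery 226/924 × $233,100 = 57,013.64; Valley Outreach 190/924 × $233,100 = 47,931.82; Meridian Arts 218/924 × $233,100 = 54,995.45.
Rounded to nearest $25: Thornfield Housing $37,850; East Transit $35,325; Hillcrest Recovery $57,025; Valley Outreach $47,925; Meridian Arts $55,000. Sum = $233,125.
Difference $233,100 − $233,125 = −$25 applied to largest allocation (Hillcrest Recovery): Hillcrest Recovery becomes $57,000.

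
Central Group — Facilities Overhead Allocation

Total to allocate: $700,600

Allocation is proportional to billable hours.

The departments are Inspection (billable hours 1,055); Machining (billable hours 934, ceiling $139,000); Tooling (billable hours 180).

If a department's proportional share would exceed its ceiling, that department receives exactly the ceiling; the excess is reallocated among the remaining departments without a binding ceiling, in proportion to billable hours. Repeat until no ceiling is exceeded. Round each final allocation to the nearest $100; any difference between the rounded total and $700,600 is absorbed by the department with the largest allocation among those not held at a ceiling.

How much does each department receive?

Billable hours total: 2,169.
Pro-rata shares before constraints: Inspection 340,771.32; Machining 301,687.60; Tooling 58,141.08.
Capped: Machining ($139,000); remaining pool $561,600 reallocated over remaining billable hours 1,235.
Remaining shares: Inspection 479,747.37 → $479,700; Tooling 81,852.63 → $81,900.

Inspection: $479,700 | Machining: $139,000 | Tooling: $81,900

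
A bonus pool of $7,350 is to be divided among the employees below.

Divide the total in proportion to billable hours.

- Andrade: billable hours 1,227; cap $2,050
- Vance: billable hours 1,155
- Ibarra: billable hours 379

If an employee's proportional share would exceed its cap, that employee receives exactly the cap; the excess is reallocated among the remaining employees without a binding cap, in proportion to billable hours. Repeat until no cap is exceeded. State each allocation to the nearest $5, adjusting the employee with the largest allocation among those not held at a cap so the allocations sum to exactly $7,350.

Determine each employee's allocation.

Total billable hours = 2,761.
Unconstrained shares: Andrade 3,266.37; Vance 3,074.70; Ibarra 1,008.93.
Capped: Andrade ($2,050); residual $5,300 reallocated over remaining billable hours 1,534.
Shares after redistribution: Vance 3,990.55 → $3,990; Ibarra 1,309.45 → $1,310.

Andrade: $2,050 | Vance: $3,990 | Ibarra: $1,310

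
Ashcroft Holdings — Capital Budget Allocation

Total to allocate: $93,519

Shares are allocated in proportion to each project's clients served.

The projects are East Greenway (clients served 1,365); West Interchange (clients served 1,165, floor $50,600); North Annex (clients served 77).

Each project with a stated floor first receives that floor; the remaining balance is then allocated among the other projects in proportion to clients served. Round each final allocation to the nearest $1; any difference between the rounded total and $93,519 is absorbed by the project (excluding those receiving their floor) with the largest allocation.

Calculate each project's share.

Minimums first: West Interchange $50,600. Remaining pool $42,919.
Remaining pool split over remaining clients served 1,442: East Greenway 40,627.21 → $40,627; North Annex 2,291.79 → $2,292.

East Greenway: $40,627 · West Interchange: $50,600 · North Annex: $2,292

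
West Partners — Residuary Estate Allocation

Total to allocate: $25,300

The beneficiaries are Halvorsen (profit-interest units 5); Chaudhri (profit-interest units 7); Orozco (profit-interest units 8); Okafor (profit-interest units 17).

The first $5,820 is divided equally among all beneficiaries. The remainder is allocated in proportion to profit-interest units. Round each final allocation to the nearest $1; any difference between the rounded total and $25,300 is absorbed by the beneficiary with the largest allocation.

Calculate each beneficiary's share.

$5,820 shared equally gives $1,455 per beneficiary.
Remainder $19,480 by profit-interest units (total 37): Halvorsen 2,632.43 → $2,632; Chaudhri 3,685.41 → $3,685; Orozco 4,211.89 → $4,212; Okafor 8,950.27 → $8,950.
Rounding difference +$1 on remainder applied to Okafor.
Totals: Halvorsen $1,455 + $2,632 = $4,087; Chaudhri $1,455 + $3,685 = $5,140; Orozco $1,455 + $4,212 = $5,667; Okafor $1,455 + $8,951 = $10,406.

Halvorsen: $4,087 · Chaudhri: $5,140 · Orozco: $5,667 · Okafor: $10,406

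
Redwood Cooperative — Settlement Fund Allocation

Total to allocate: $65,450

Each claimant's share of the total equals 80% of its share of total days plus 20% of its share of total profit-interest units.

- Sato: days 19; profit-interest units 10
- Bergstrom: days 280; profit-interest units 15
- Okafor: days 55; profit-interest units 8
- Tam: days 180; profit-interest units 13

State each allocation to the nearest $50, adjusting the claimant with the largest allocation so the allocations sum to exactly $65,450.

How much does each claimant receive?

Sato: $4,700 | Bergstrom: $31,750 | Okafor: $7,650 | Tam: $21,350

Totals — days 534, profit-interest units 46.
Blended shares (80% days + 20% profit-interest units): Sato 0.0719; Bergstrom 0.4847; Okafor 0.1172; Tam 0.3262.
Raw shares: Sato 4,708.65; Bergstrom 31,723.16; Okafor 7,669.41; Tam 21,348.79.
After rounding ($50): Sato $4,700; Bergstrom $31,700; Okafor $7,650; Tam $21,350. Sum = $65,400.
Difference $65,450 − $65,400 = +$50 applied to largest allocation (Bergstrom): Bergstrom becomes $31,750.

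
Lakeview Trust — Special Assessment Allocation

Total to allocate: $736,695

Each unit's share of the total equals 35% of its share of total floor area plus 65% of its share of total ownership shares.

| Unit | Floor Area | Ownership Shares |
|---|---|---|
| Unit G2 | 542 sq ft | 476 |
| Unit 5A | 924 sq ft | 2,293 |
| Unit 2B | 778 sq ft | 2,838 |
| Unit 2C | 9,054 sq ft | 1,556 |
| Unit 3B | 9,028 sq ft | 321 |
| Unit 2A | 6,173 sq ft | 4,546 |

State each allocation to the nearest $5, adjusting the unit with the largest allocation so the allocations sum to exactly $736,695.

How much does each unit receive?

Floor area total 26,499; ownership shares total 12,030.
Composite weights (35% floor area + 65% ownership shares): Unit G2 0.0329; Unit 5A 0.1361; Unit 2B 0.1636; Unit 2C 0.2037; Unit 3B 0.1366; Unit 2A 0.3272.
Raw shares: Unit G2 24,220.91; Unit 5A 100,263.21; Unit 2B 120,536.20; Unit 2C 150,034.42; Unit 3B 100,622.4997; Unit 2A 241,017.77.
After rounding ($5): Unit G2 $24,220; Unit 5A $100,265; Unit 2B $120,535; Unit 2C $150,035; Unit 3B $100,620; Unit 2A $241,020. Sum = $736,695.
Sum already equals the total — no adjustment.

Unit G2: $24,220 · Unit 5A: $100,265 · Unit 2B: $120,535 · Unit 2C: $150,035 · Unit 3B: $100,620 · Unit 2A: $241,020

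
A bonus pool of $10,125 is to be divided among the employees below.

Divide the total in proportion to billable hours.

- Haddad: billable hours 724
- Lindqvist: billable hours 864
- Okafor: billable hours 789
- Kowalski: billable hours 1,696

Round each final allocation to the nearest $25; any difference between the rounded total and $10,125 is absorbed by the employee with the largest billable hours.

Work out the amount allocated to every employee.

Haddad: $1,800 | Lindqvist: $2,150 | Okafor: $1,950 | Kowalski: $4,225

Total billable hours = 724 + 864 + 789 + 1,696 = 4,073.
Pro-rata amounts: Haddad 1,799.78; Lindqvist 2,147.80; Okafor 1,961.36; Kowalski 4,216.06.
After rounding ($25): Haddad $1,800; Lindqvist $2,150; Okafor $1,950; Kowalski $4,225. Sum = $10,125.
Sum already equals the total — no adjustment.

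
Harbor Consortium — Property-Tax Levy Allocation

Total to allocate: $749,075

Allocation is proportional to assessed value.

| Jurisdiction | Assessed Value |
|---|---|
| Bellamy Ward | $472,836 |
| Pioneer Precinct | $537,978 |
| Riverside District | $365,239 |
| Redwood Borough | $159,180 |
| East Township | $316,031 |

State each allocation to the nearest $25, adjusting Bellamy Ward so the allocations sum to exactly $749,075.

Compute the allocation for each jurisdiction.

Sum of assessed value: 1,851,264.
Unrounded shares: Bellamy Ward 472,836/1,851,264 × $749,075 = 191,323.13; Pioneer Precinct 537,978/1,851,264 × $749,075 = 217,681.47; Riverside District 365,239/1,851,264 × $749,075 = 147,786.27; Redwood Borough 159,180/1,851,264 × $749,075 = 64,408.84; East Township 316,031/1,851,264 × $749,075 = 127,875.29.
At nearest $25: Bellamy Ward $191,325; Pioneer Precinct $217,675; Riverside District $147,775; Redwood Borough $64,400; East Township $127,875. Sum = $749,050.
Difference $749,075 − $749,050 = +$25 applied to Bellamy Ward: Bellamy Ward becomes $191,350.

Bellamy Ward: $191,350 · Pioneer Precinct: $217,675 · Riverside District: $147,775 · Redwood Borough: $64,400 · East Township: $127,875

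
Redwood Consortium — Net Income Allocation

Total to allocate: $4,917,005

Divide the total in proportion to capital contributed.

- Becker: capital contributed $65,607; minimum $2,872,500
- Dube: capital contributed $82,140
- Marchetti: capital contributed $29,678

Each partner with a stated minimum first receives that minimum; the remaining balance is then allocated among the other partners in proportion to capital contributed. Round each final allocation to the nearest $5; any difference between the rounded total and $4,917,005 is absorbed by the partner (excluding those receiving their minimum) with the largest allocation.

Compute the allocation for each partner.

Becker: $2,872,500; Dube: $1,501,865; Marchetti: $542,640

Guaranteed amounts: Becker $2,872,500. Remaining pool $2,044,505.
Remaining pool split over remaining capital contributed 111,818: Dube 1,501,865.90 → $1,501,865; Marchetti 542,639.10 → $542,640.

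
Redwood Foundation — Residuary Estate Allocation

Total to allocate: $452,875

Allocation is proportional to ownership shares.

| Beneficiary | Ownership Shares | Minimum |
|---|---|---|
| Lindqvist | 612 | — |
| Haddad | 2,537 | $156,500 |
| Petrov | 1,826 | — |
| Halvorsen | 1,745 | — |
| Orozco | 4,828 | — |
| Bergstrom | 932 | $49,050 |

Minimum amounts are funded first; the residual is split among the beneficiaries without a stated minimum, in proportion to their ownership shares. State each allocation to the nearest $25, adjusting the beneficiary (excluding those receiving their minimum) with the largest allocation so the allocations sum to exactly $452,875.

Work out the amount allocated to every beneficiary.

Lindqvist: $16,800 | Haddad: $156,500 | Petrov: $50,125 | Halvorsen: $47,900 | Orozco: $132,500 | Bergstrom: $49,050

Minimums first: Haddad $156,500; Bergstrom $49,050. Balance $247,325.
Balance split over remaining ownership shares 9,011: Lindqvist 16,797.57 → $16,800; Petrov 50,118.24 → $50,125; Halvorsen 47,895.03 → $47,900; Orozco 132,514.16 → $132,525.
Rounding difference −$25 applied to Orozco → $132,500.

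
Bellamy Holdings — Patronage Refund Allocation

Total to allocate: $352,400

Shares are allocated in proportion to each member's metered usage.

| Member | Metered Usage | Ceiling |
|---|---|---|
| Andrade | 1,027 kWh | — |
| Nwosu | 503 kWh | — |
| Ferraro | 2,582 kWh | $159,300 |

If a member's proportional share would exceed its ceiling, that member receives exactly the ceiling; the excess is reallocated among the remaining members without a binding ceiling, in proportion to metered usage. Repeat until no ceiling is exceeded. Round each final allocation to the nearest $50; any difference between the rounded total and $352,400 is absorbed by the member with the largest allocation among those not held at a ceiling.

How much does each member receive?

Combined metered usage = 4,112.
Unconstrained shares: Andrade 88,014.30; Nwosu 43,107.30; Ferraro 221,278.40.
Capped: Ferraro ($159,300); balance $193,100 reallocated over remaining metered usage 1,530.
Remaining shares: Andrade 129,616.80 → $129,600; Nwosu 63,483.20 → $63,500.

Andrade: $129,600 | Nwosu: $63,500 | Ferraro: $159,300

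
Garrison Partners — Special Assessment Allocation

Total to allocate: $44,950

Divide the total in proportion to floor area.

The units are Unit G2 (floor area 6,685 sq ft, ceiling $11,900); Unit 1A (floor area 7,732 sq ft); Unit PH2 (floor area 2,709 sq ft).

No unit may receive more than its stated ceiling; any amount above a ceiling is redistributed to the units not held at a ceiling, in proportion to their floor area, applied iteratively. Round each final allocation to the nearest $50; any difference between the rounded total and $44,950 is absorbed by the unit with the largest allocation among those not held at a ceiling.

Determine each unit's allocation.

Floor area total: 17,126.
Unconstrained shares: Unit G2 17,545.88; Unit 1A 20,293.90; Unit PH2 7,110.22.
Held at cap: Unit G2 ($11,900); balance $33,050 reallocated over remaining floor area 10,441.
Remaining shares: Unit 1A 24,474.92 → $24,450; Unit PH2 8,575.08 → $8,600.

Unit G2: $11,900 · Unit 1A: $24,450 · Unit PH2: $8,600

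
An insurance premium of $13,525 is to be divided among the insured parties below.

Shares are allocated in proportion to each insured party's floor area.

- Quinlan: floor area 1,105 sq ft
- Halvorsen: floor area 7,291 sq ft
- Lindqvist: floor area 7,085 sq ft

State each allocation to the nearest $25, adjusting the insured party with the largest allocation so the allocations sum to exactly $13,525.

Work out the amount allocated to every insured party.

Quinlan: $975 | Halvorsen: $6,350 | Lindqvist: $6,200

Floor area total: 15,481.
Unrounded shares: Quinlan 1,105/15,481 × $13,525 = 965.38; Halvorsen 7,291/15,481 × $13,525 = 6,369.79; Lindqvist 7,085/15,481 × $13,525 = 6,189.82.
After rounding ($25): Quinlan $975; Halvorsen $6,375; Lindqvist $6,200. Sum = $13,550.
Difference $13,525 − $13,550 = −$25 applied to largest allocation (Halvorsen): Halvorsen becomes $6,350.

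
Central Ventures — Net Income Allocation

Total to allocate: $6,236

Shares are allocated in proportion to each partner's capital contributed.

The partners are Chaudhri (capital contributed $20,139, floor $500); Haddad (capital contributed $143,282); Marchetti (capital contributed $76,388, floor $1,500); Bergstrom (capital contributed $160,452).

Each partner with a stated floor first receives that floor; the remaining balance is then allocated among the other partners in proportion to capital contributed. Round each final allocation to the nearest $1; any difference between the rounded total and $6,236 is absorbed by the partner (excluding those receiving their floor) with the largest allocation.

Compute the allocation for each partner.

Chaudhri: $500 | Haddad: $1,998 | Marchetti: $1,500 | Bergstrom: $2,238

Guaranteed amounts: Chaudhri $500; Marchetti $1,500. Remaining pool $4,236.
Remaining pool split over remaining capital contributed 303,734: Haddad 1,998.27 → $1,998; Bergstrom 2,237.73 → $2,238.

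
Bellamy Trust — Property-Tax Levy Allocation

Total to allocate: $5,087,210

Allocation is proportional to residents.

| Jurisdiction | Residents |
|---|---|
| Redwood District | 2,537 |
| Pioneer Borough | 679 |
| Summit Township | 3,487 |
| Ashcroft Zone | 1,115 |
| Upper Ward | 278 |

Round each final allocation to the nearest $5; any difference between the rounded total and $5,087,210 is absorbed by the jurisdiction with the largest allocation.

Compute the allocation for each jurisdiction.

Combined residents = 8,096.
Proportional shares: Redwood District 2,537/8,096 × $5,087,210 = 1,594,151.65; Pioneer Borough 679/8,096 × $5,087,210 = 426,657.06; Summit Township 3,487/8,096 × $5,087,210 = 2,191,094.52; Ashcroft Zone 1,115/8,096 × $5,087,210 = 700,622.42; Upper Ward 278/8,096 × $5,087,210 = 174,684.34.
At nearest $5: Redwood District $1,594,150; Pioneer Borough $426,655; Summit Township $2,191,095; Ashcroft Zone $700,620; Upper Ward $174,685. Sum = $5,087,205.
Difference $5,087,210 − $5,087,205 = +$5 applied to largest allocation (Summit Township): Summit Township becomes $2,191,100.

Redwood District: $1,594,150 | Pioneer Borough: $426,655 | Summit Township: $2,191,100 | Ashcroft Zone: $700,620 | Upper Ward: $174,685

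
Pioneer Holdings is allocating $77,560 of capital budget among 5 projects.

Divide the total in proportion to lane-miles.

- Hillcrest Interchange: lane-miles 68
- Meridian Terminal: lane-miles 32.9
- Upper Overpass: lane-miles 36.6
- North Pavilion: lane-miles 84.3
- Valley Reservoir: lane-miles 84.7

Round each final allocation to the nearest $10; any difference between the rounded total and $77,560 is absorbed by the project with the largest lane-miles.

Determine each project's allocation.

Hillcrest Interchange: $17,210 · Meridian Terminal: $8,330 · Upper Overpass: $9,260 · North Pavilion: $21,330 · Valley Reservoir: $21,430

Combined lane-miles = 68 + 32.9 + 36.6 + 84.3 + 84.7 = 306.5.
Proportional shares: Hillcrest Interchange 17,207.44; Meridian Terminal 8,325.36; Upper Overpass 9,261.65; North Pavilion 21,332.16; Valley Reservoir 21,433.38.
Rounded to nearest $10: Hillcrest Interchange $17,210; Meridian Terminal $8,330; Upper Overpass $9,260; North Pavilion $21,330; Valley Reservoir $21,430. Sum = $77,560.
Sum already equals the total — no adjustment.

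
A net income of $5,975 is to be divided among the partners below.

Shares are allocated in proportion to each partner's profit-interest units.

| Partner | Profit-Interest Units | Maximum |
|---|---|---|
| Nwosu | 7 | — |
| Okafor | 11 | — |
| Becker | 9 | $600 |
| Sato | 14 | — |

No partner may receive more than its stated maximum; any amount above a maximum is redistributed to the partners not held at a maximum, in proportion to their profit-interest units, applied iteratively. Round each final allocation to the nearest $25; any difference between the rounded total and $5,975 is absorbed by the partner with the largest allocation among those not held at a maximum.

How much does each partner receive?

Profit-interest units total: 41.
Proportional shares (ignoring caps): Nwosu 1,020.12; Okafor 1,603.05; Becker 1,311.59; Sato 2,040.24.
Cap binds for Becker ($600); remaining pool $5,375 reallocated over remaining profit-interest units 32.
Redistributed shares: Nwosu 1,175.78 → $1,175; Okafor 1,847.66 → $1,850; Sato 2,351.56 → $2,350.

Nwosu: $1,175 · Okafor: $1,850 · Becker: $600 · Sato: $2,350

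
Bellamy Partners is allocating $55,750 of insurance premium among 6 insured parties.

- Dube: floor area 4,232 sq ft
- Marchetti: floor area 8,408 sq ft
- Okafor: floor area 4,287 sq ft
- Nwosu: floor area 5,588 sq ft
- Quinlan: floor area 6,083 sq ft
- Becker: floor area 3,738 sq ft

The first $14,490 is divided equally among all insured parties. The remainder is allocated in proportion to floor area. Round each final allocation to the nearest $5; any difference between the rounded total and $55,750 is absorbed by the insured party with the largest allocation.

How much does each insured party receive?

Equal tier: $14,490 ÷ 6 = $2,415 apiece.
Remainder $41,260 by floor area (total 32,336): Dube 5,399.94 → $5,400; Marchetti 10,728.42 → $10,730; Okafor 5,470.11 → $5,470; Nwosu 7,130.16 → $7,130; Quinlan 7,761.77 → $7,760; Becker 4,769.60 → $4,770.
Totals: Dube $2,415 + $5,400 = $7,815; Marchetti $2,415 + $10,730 = $13,145; Okafor $2,415 + $5,470 = $7,885; Nwosu $2,415 + $7,130 = $9,545; Quinlan $2,415 + $7,760 = $10,175; Becker $2,415 + $4,770 = $7,185.

Dube: $7,815 · Marchetti: $13,145 · Okafor: $7,885 · Nwosu: $9,545 · Quinlan: $10,175 · Becker: $7,185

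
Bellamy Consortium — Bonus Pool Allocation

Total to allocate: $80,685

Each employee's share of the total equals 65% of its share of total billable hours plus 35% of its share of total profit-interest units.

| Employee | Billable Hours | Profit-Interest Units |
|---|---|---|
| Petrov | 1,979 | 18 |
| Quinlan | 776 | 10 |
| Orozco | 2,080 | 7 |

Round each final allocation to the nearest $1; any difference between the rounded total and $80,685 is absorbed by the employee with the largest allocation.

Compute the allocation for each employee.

Petrov: $35,989; Quinlan: $16,486; Orozco: $28,210

Billable hours total 4,835; profit-interest units total 35.
Blended shares (65% billable hours + 35% profit-interest units): Petrov 0.4460; Quinlan 0.2043; Orozco 0.3496.
Unrounded shares: Petrov 35,989.52; Quinlan 16,485.77; Orozco 28,209.71.
After rounding ($1): Petrov $35,990; Quinlan $16,486; Orozco $28,210. Sum = $80,686.
Difference $80,685 − $80,686 = −$1 applied to largest allocation (Petrov): Petrov becomes $35,989.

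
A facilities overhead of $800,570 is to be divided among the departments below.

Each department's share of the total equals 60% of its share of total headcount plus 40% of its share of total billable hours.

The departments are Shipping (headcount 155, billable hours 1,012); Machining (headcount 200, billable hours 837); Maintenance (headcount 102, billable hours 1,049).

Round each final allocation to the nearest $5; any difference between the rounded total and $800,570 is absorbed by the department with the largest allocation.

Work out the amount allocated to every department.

Headcount total 457; billable hours total 2,898.
Combined weights (60% headcount + 40% billable hours): Shipping 0.3432; Machining 0.3781; Maintenance 0.2787.
Raw shares: Shipping 274,742.52; Machining 302,703.53; Maintenance 223,123.95.
After rounding ($5): Shipping $274,745; Machining $302,705; Maintenance $223,125. Sum = $800,575.
Difference $800,570 − $800,575 = −$5 applied to largest allocation (Machining): Machining becomes $302,700.

Shipping: $274,745 · Machining: $302,700 · Maintenance: $223,125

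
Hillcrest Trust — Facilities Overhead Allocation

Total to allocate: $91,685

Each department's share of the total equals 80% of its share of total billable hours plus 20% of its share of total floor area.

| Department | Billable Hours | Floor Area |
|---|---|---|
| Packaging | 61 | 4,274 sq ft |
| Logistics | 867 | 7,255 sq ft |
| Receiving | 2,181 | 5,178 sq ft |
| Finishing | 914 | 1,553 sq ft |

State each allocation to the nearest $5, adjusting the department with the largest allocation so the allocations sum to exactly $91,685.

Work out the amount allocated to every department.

Packaging: $5,405 · Logistics: $23,095 · Receiving: $44,960 · Finishing: $18,225

Billable hours total 4,023; floor area total 18,260.
Blended shares (80% billable hours + 20% floor area): Packaging 0.0589; Logistics 0.2519; Receiving 0.4904; Finishing 0.1988.
Pro-rata amounts: Packaging 5,404.18; Logistics 23,092.88; Receiving 44,964.19; Finishing 18,223.75.
After rounding ($5): Packaging $5,405; Logistics $23,095; Receiving $44,965; Finishing $18,225. Sum = $91,690.
Difference $91,685 − $91,690 = −$5 applied to largest allocation (Receiving): Receiving becomes $44,960.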